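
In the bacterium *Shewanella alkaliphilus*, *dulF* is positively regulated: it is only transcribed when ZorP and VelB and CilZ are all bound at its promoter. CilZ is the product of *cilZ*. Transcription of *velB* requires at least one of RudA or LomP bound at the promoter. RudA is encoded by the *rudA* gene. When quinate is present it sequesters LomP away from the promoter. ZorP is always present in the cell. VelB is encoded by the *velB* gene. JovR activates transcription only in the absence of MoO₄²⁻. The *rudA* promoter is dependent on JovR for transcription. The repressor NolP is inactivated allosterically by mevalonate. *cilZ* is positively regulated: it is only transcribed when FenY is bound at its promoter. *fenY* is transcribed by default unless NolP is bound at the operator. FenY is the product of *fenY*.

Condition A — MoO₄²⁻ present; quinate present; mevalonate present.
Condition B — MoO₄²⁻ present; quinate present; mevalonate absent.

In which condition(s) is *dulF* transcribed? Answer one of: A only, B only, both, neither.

Condition A:
ZorP is produced constitutively and is active.
MoO₄²⁻ is present, so JovR is inactive.
Required activator JovR is absent, so *rudA* is not transcribed.
So RudA is not produced.
Quinate is present, so LomP is inactive.
No activator is available at the *velB* promoter, so *velB* is not transcribed.
So VelB is not produced.
Mevalonate is present, so NolP is inactive.
With no repressor bound, *fenY* is transcribed.
So FenY is produced and active.
No repressor is bound and FenY is active, so *cilZ* is transcribed.
So CilZ is produced and active.
Required activator VelB is absent, so *dulF* is not transcribed.
→ *dulF* is OFF in A.
Condition B:
ZorP is produced constitutively and is active.
MoO₄²⁻ is present, so JovR is inactive.
Required activator JovR is absent, so *rudA* is not transcribed.
So RudA is not produced.
Quinate is present, so LomP is inactive.
No activator is available at the *velB* promoter, so *velB* is not transcribed.
So VelB is not produced.
Mevalonate is absent, so NolP is active.
With repressor NolP bound, *fenY* is not transcribed.
So FenY is not produced.
Required activator FenY is absent, so *cilZ* is not transcribed.
So CilZ is not produced.
Required activator VelB is absent, so *dulF* is not transcribed.
→ *dulF* is OFF in B.

neither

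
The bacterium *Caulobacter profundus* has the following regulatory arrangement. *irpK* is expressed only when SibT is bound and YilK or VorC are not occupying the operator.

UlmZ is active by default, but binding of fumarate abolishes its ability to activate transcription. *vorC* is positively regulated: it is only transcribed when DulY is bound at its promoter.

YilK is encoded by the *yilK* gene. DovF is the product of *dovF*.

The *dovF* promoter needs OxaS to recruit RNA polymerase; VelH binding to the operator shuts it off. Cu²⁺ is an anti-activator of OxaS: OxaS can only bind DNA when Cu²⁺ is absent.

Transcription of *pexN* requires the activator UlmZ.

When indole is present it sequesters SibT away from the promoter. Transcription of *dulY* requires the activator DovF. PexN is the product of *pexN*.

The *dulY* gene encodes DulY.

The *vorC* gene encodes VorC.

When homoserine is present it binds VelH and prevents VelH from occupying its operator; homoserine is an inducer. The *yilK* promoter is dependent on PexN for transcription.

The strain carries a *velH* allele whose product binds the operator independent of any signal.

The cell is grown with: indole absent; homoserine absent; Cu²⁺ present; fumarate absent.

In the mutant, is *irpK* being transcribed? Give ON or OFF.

OFF

Indole is absent, so SibT is active.
Fumarate is absent, so UlmZ is active.
No repressor is bound and UlmZ is active, so *pexN* is transcribed.
So PexN is produced and active.
No repressor is bound and PexN is active, so *yilK* is transcribed.
So YilK is produced and active.
Cu²⁺ is present, so OxaS is inactive.
VelH is constitutively active in this strain.
With repressor VelH bound, *dovF* is not transcribed.
So DovF is not produced.
Required activator DovF is absent, so *dulY* is not transcribed.
So DulY is not produced.
Required activator DulY is absent, so *vorC* is not transcribed.
So VorC is not produced.
With repressor YilK bound, *irpK* is not transcribed.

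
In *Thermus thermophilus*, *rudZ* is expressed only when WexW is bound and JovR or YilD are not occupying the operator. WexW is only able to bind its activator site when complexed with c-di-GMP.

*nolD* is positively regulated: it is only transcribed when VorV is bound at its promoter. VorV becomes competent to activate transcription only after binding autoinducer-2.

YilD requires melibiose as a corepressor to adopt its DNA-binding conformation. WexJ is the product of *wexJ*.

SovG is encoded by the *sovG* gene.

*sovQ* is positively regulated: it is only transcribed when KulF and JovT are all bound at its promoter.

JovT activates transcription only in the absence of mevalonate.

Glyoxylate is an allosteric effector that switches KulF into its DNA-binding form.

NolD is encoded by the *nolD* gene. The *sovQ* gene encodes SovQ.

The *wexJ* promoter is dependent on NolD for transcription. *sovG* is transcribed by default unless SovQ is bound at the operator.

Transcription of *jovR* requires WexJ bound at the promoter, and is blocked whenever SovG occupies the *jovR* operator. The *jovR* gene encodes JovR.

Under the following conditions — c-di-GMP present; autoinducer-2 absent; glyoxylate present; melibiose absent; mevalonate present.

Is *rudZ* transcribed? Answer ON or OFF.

Autoinducer-2 is absent, so VorV is inactive.
Required activator VorV is absent, so *nolD* is not transcribed.
So NolD is not produced.
Required activator NolD is absent, so *wexJ* is not transcribed.
So WexJ is not produced.
Glyoxylate is present, so KulF is active.
Mevalonate is present, so JovT is inactive.
Required activator JovT is absent, so *sovQ* is not transcribed.
So SovQ is not produced.
With no repressor bound, *sovG* is transcribed.
So SovG is produced and active.
With repressor SovG bound, *jovR* is not transcribed.
So JovR is not produced.
c-di-GMP is present, so WexW is active.
Melibiose is absent, so YilD is inactive.
No repressor is bound and WexW is active, so *rudZ* is transcribed.

ON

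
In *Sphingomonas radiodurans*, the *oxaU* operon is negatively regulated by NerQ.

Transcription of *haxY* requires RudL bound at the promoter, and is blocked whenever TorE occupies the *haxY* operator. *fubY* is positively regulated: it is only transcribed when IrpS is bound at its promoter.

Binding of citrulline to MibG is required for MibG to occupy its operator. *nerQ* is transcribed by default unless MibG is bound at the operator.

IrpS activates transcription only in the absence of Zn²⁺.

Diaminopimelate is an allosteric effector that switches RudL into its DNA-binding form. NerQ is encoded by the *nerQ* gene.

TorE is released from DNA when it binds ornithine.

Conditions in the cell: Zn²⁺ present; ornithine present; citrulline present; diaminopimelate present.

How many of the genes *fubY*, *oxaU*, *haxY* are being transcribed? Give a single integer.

Zn²⁺ is present, so IrpS is inactive.
Required activator IrpS is absent, so *fubY* is not transcribed.
→ *fubY* is OFF.
Citrulline is present, so MibG is active.
With repressor MibG bound, *nerQ* is not transcribed.
So NerQ is not produced.
With no repressor bound, *oxaU* is transcribed.
→ *oxaU* is ON.
Diaminopimelate is present, so RudL is active.
Ornithine is present, so TorE is inactive.
No repressor is bound and RudL is active, so *haxY* is transcribed.
→ *haxY* is ON.
2 of the 3 genes are transcribed.

2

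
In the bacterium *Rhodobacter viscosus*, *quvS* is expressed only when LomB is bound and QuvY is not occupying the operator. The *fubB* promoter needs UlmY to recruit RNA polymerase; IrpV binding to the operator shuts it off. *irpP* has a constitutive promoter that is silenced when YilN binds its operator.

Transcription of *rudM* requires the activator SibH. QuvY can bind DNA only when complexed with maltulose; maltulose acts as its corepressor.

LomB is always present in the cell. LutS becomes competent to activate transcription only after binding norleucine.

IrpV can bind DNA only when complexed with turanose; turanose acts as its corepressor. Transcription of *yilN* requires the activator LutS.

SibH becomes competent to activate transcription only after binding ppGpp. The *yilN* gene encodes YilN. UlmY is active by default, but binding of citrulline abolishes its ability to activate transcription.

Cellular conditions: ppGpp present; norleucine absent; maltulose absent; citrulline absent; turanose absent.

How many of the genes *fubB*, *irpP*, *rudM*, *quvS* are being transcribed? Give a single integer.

Citrulline is absent, so UlmY is active.
Turanose is absent, so IrpV is inactive.
No repressor is bound and UlmY is active, so *fubB* is transcribed.
→ *fubB* is ON.
Norleucine is absent, so LutS is inactive.
Required activator LutS is absent, so *yilN* is not transcribed.
So YilN is not produced.
With no repressor bound, *irpP* is transcribed.
→ *irpP* is ON.
ppGpp is present, so SibH is active.
No repressor is bound and SibH is active, so *rudM* is transcribed.
→ *rudM* is ON.
Maltulose is absent, so QuvY is inactive.
LomB is produced constitutively and is active.
No repressor is bound and LomB is active, so *quvS* is transcribed.
→ *quvS* is ON.
4 of the 4 genes are transcribed.

4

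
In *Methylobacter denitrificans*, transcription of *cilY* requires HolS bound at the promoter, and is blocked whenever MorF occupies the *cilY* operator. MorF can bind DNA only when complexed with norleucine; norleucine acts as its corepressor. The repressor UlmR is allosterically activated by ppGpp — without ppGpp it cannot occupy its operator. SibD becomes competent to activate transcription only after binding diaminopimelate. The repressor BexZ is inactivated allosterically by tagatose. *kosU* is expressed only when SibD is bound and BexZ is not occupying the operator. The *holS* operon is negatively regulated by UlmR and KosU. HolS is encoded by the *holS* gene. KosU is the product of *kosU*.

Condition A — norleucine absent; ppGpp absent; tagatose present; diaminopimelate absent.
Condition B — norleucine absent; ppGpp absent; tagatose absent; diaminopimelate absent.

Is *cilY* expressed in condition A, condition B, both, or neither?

Condition A:
Norleucine is absent, so MorF is inactive.
ppGpp is absent, so UlmR is inactive.
Tagatose is present, so BexZ is inactive.
Diaminopimelate is absent, so SibD is inactive.
Required activator SibD is absent, so *kosU* is not transcribed.
So KosU is not produced.
With no repressor bound, *holS* is transcribed.
So HolS is produced and active.
No repressor is bound and HolS is active, so *cilY* is transcribed.
→ *cilY* is ON in A.
Condition B:
Norleucine is absent, so MorF is inactive.
ppGpp is absent, so UlmR is inactive.
Tagatose is absent, so BexZ is active.
Diaminopimelate is absent, so SibD is inactive.
With repressor BexZ bound, *kosU* is not transcribed.
So KosU is not produced.
With no repressor bound, *holS* is transcribed.
So HolS is produced and active.
No repressor is bound and HolS is active, so *cilY* is transcribed.
→ *cilY* is ON in B.

both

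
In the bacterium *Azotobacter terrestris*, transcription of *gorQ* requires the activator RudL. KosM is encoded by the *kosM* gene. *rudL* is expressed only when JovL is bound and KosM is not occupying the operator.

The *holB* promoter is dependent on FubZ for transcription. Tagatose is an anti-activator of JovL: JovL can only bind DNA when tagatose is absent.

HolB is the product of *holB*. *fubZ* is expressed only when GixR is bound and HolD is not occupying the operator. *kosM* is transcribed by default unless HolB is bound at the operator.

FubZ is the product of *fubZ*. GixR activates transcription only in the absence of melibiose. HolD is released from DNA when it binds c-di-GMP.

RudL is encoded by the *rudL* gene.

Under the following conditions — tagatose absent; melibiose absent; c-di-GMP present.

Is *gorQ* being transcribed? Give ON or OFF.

Melibiose is absent, so GixR is active.
c-di-GMP is present, so HolD is inactive.
No repressor is bound and GixR is active, so *fubZ* is transcribed.
So FubZ is produced and active.
No repressor is bound and FubZ is active, so *holB* is transcribed.
So HolB is produced and active.
With repressor HolB bound, *kosM* is not transcribed.
So KosM is not produced.
Tagatose is absent, so JovL is active.
No repressor is bound and JovL is active, so *rudL* is transcribed.
So RudL is produced and active.
No repressor is bound and RudL is active, so *gorQ* is transcribed.

ON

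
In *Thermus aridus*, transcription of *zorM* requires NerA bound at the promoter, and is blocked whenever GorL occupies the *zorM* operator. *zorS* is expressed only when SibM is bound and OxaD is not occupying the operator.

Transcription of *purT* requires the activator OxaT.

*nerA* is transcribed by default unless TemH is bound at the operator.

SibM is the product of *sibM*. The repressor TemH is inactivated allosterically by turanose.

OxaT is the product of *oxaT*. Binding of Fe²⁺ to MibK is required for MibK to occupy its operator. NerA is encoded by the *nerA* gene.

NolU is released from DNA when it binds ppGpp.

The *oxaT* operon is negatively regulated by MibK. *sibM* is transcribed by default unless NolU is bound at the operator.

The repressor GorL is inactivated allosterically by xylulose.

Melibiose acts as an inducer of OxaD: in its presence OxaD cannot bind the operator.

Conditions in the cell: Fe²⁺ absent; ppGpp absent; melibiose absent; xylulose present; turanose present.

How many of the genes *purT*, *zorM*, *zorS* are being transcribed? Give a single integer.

Fe²⁺ is absent, so MibK is inactive.
With no repressor bound, *oxaT* is transcribed.
So OxaT is produced and active.
No repressor is bound and OxaT is active, so *purT* is transcribed.
→ *purT* is ON.
Turanose is present, so TemH is inactive.
With no repressor bound, *nerA* is transcribed.
So NerA is produced and active.
Xylulose is present, so GorL is inactive.
No repressor is bound and NerA is active, so *zorM* is transcribed.
→ *zorM* is ON.
ppGpp is absent, so NolU is active.
With repressor NolU bound, *sibM* is not transcribed.
So SibM is not produced.
Melibiose is absent, so OxaD is active.
With repressor OxaD bound, *zorS* is not transcribed.
→ *zorS* is OFF.
2 of the 3 genes are transcribed.

2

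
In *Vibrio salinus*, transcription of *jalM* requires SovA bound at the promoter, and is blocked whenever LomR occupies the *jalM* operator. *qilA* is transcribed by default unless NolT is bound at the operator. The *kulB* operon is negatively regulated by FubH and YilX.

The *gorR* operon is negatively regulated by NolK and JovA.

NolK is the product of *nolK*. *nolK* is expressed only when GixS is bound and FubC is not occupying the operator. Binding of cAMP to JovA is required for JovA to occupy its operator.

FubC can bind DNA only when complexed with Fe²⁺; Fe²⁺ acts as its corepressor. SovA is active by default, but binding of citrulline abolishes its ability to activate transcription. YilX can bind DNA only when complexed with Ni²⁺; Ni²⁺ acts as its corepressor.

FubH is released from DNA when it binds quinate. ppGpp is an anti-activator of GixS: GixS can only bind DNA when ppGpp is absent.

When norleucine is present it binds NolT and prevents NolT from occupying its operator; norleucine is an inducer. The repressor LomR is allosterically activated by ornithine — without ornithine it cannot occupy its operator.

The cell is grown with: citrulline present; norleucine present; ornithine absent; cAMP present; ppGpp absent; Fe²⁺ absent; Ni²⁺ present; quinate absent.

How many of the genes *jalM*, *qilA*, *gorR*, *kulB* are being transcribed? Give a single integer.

Ornithine is absent, so LomR is inactive.
Citrulline is present, so SovA is inactive.
Required activator SovA is absent, so *jalM* is not transcribed.
→ *jalM* is OFF.
Norleucine is present, so NolT is inactive.
With no repressor bound, *qilA* is transcribed.
→ *qilA* is ON.
Fe²⁺ is absent, so FubC is inactive.
ppGpp is absent, so GixS is active.
No repressor is bound and GixS is active, so *nolK* is transcribed.
So NolK is produced and active.
cAMP is present, so JovA is active.
With repressor NolK bound, *gorR* is not transcribed.
→ *gorR* is OFF.
Quinate is absent, so FubH is active.
Ni²⁺ is present, so YilX is active.
With repressor FubH bound, *kulB* is not transcribed.
→ *kulB* is OFF.
1 of the 4 genes is transcribed.

1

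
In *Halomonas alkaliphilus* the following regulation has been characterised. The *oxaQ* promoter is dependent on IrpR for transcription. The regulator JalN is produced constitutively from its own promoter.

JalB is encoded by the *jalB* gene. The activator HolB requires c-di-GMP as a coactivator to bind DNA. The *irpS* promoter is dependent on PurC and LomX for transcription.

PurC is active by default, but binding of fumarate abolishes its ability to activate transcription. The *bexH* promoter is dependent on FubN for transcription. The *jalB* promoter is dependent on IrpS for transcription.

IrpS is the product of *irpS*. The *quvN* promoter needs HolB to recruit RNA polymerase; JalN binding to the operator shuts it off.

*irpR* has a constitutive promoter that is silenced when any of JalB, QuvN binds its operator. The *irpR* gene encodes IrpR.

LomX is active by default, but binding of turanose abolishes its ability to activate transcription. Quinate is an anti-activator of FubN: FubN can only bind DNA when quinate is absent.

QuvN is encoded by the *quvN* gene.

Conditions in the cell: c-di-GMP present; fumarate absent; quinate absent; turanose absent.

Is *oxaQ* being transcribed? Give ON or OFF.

OFF

Fumarate is absent, so PurC is active.
Turanose is absent, so LomX is active.
No repressor is bound and PurC and LomX are active, so *irpS* is transcribed.
So IrpS is produced and active.
No repressor is bound and IrpS is active, so *jalB* is transcribed.
So JalB is produced and active.
JalN is produced constitutively and is active.
c-di-GMP is present, so HolB is active.
With repressor JalN bound, *quvN* is not transcribed.
So QuvN is not produced.
With repressor JalB bound, *irpR* is not transcribed.
So IrpR is not produced.
Required activator IrpR is absent, so *oxaQ* is not transcribed.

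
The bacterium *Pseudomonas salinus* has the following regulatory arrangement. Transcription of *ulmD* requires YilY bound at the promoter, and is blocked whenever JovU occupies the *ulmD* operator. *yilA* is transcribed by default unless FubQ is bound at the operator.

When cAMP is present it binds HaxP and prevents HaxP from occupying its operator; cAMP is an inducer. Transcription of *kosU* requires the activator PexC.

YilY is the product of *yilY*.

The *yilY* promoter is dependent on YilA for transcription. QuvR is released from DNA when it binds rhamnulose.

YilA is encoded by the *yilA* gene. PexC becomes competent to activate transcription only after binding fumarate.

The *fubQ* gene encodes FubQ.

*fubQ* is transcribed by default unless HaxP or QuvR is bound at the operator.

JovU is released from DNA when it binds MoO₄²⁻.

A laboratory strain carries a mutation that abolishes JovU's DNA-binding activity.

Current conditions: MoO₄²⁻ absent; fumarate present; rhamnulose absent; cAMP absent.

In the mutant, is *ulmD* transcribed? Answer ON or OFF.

ON

JovU is non-functional in this strain, so it has no effect.
cAMP is absent, so HaxP is active.
Rhamnulose is absent, so QuvR is active.
With repressor HaxP bound, *fubQ* is not transcribed.
So FubQ is not produced.
With no repressor bound, *yilA* is transcribed.
So YilA is produced and active.
No repressor is bound and YilA is active, so *yilY* is transcribed.
So YilY is produced and active.
No repressor is bound and YilY is active, so *ulmD* is transcribed.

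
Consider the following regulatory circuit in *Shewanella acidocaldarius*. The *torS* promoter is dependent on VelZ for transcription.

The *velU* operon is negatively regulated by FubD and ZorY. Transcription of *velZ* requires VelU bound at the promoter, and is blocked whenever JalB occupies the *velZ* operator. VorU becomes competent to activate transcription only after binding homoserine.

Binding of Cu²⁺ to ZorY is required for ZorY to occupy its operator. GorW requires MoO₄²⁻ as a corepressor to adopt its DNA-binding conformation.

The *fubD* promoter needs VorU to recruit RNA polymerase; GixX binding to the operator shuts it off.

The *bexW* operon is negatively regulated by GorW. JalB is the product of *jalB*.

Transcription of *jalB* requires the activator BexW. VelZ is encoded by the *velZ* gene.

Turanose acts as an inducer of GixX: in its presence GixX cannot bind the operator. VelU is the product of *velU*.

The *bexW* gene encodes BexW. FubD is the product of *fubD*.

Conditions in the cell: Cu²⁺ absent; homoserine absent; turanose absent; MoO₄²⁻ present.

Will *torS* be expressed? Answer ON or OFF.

MoO₄²⁻ is present, so GorW is active.
With repressor GorW bound, *bexW* is not transcribed.
So BexW is not produced.
Required activator BexW is absent, so *jalB* is not transcribed.
So JalB is not produced.
Homoserine is absent, so VorU is inactive.
Turanose is absent, so GixX is active.
With repressor GixX bound, *fubD* is not transcribed.
So FubD is not produced.
Cu²⁺ is absent, so ZorY is inactive.
With no repressor bound, *velU* is transcribed.
So VelU is produced and active.
No repressor is bound and VelU is active, so *velZ* is transcribed.
So VelZ is produced and active.
No repressor is bound and VelZ is active, so *torS* is transcribed.

ON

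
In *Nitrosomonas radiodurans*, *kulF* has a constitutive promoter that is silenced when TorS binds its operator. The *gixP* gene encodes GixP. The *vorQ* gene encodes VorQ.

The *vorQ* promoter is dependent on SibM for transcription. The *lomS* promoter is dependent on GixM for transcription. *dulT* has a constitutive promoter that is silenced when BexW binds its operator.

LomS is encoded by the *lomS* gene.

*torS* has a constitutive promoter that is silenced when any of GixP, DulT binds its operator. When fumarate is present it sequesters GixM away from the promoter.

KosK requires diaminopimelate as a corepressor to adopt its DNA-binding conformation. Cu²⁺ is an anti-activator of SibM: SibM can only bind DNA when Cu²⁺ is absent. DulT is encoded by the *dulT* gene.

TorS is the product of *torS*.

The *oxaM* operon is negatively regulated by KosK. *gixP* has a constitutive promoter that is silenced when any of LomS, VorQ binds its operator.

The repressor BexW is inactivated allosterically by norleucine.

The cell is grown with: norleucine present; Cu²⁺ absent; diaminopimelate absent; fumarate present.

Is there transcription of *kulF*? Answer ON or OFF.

Fumarate is present, so GixM is inactive.
Required activator GixM is absent, so *lomS* is not transcribed.
So LomS is not produced.
Cu²⁺ is absent, so SibM is active.
No repressor is bound and SibM is active, so *vorQ* is transcribed.
So VorQ is produced and active.
With repressor VorQ bound, *gixP* is not transcribed.
So GixP is not produced.
Norleucine is present, so BexW is inactive.
With no repressor bound, *dulT* is transcribed.
So DulT is produced and active.
With repressor DulT bound, *torS* is not transcribed.
So TorS is not produced.
With no repressor bound, *kulF* is transcribed.

ON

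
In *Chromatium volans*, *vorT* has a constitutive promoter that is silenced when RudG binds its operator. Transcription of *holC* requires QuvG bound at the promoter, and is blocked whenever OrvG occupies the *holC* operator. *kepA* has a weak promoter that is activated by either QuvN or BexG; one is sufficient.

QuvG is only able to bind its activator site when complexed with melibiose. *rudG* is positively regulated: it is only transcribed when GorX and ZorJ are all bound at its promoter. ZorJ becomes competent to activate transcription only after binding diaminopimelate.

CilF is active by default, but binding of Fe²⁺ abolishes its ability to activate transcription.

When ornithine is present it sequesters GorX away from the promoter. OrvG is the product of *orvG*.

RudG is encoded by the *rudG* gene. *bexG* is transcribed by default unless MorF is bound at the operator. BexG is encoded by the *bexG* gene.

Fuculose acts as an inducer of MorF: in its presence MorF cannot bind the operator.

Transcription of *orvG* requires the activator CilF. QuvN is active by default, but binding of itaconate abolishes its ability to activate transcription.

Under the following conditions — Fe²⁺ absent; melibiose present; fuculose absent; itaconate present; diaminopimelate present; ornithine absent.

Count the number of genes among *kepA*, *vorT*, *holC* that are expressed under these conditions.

Itaconate is present, so QuvN is inactive.
Fuculose is absent, so MorF is active.
With repressor MorF bound, *bexG* is not transcribed.
So BexG is not produced.
No activator is available at the *kepA* promoter, so *kepA* is not transcribed.
→ *kepA* is OFF.
Ornithine is absent, so GorX is active.
Diaminopimelate is present, so ZorJ is active.
No repressor is bound and GorX and ZorJ are active, so *rudG* is transcribed.
So RudG is produced and active.
With repressor RudG bound, *vorT* is not transcribed.
→ *vorT* is OFF.
Melibiose is present, so QuvG is active.
Fe²⁺ is absent, so CilF is active.
No repressor is bound and CilF is active, so *orvG* is transcribed.
So OrvG is produced and active.
With repressor OrvG bound, *holC* is not transcribed.
→ *holC* is OFF.
0 of the 3 genes are transcribed.

0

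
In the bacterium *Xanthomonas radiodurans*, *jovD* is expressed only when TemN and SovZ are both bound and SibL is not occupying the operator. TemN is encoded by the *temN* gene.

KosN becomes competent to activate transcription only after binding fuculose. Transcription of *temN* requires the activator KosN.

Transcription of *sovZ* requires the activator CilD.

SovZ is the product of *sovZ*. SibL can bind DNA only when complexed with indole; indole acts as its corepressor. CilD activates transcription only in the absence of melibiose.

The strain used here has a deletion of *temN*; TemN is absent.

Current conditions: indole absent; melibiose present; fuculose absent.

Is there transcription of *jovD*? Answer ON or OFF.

TemN is non-functional in this strain, so it has no effect.
Melibiose is present, so CilD is inactive.
Required activator CilD is absent, so *sovZ* is not transcribed.
So SovZ is not produced.
Indole is absent, so SibL is inactive.
Required activator TemN is absent, so *jovD* is not transcribed.

OFF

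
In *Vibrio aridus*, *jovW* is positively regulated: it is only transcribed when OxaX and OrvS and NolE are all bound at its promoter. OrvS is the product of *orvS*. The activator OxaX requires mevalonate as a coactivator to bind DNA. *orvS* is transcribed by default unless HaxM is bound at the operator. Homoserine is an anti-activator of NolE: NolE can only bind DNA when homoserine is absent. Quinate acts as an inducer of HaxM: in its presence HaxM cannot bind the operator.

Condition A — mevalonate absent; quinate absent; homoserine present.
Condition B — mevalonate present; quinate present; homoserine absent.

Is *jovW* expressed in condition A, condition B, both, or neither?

B only

Condition A:
Mevalonate is absent, so OxaX is inactive.
Quinate is absent, so HaxM is active.
With repressor HaxM bound, *orvS* is not transcribed.
So OrvS is not produced.
Homoserine is present, so NolE is inactive.
Required activator OxaX is absent, so *jovW* is not transcribed.
→ *jovW* is OFF in A.
Condition B:
Mevalonate is present, so OxaX is active.
Quinate is present, so HaxM is inactive.
With no repressor bound, *orvS* is transcribed.
So OrvS is produced and active.
Homoserine is absent, so NolE is active.
No repressor is bound and OxaX and OrvS and NolE are active, so *jovW* is transcribed.
→ *jovW* is ON in B.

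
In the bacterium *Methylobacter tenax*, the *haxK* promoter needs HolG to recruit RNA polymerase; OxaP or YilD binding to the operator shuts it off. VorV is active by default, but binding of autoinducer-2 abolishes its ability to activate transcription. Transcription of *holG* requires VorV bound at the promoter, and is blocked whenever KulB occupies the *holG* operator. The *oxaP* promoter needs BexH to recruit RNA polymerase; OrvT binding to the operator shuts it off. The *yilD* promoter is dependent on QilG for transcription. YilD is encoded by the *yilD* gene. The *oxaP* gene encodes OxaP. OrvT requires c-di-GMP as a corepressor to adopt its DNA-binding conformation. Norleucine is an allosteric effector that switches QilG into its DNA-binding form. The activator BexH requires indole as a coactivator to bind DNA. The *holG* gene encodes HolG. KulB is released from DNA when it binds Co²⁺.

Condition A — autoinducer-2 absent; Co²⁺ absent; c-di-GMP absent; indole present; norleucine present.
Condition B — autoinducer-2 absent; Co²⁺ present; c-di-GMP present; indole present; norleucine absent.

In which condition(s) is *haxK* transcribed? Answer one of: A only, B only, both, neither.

Condition A:
Autoinducer-2 is absent, so VorV is active.
Co²⁺ is absent, so KulB is active.
With repressor KulB bound, *holG* is not transcribed.
So HolG is not produced.
c-di-GMP is absent, so OrvT is inactive.
Indole is present, so BexH is active.
No repressor is bound and BexH is active, so *oxaP* is transcribed.
So OxaP is produced and active.
Norleucine is present, so QilG is active.
No repressor is bound and QilG is active, so *yilD* is transcribed.
So YilD is produced and active.
With repressor OxaP bound, *haxK* is not transcribed.
→ *haxK* is OFF in A.
Condition B:
Autoinducer-2 is absent, so VorV is active.
Co²⁺ is present, so KulB is inactive.
No repressor is bound and VorV is active, so *holG* is transcribed.
So HolG is produced and active.
c-di-GMP is present, so OrvT is active.
Indole is present, so BexH is active.
With repressor OrvT bound, *oxaP* is not transcribed.
So OxaP is not produced.
Norleucine is absent, so QilG is inactive.
Required activator QilG is absent, so *yilD* is not transcribed.
So YilD is not produced.
No repressor is bound and HolG is active, so *haxK* is transcribed.
→ *haxK* is ON in B.

B only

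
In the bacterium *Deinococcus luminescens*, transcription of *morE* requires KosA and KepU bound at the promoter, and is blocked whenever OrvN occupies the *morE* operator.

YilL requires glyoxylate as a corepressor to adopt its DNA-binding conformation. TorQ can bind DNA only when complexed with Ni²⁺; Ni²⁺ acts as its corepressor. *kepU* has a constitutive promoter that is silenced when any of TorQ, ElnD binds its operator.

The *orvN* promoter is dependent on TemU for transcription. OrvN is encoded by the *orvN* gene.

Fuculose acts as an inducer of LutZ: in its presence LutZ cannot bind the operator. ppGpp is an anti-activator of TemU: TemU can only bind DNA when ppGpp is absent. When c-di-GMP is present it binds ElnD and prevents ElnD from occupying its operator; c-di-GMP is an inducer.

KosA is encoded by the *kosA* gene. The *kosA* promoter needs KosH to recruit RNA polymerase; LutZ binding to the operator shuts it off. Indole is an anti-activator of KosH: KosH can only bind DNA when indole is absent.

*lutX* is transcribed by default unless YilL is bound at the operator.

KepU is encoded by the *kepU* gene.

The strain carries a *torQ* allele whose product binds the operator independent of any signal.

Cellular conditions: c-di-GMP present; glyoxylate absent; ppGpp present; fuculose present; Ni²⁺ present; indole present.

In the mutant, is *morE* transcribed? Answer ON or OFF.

OFF

Fuculose is present, so LutZ is inactive.
Indole is present, so KosH is inactive.
Required activator KosH is absent, so *kosA* is not transcribed.
So KosA is not produced.
TorQ is constitutively active in this strain.
c-di-GMP is present, so ElnD is inactive.
With repressor TorQ bound, *kepU* is not transcribed.
So KepU is not produced.
ppGpp is present, so TemU is inactive.
Required activator TemU is absent, so *orvN* is not transcribed.
So OrvN is not produced.
Required activator KosA is absent, so *morE* is not transcribed.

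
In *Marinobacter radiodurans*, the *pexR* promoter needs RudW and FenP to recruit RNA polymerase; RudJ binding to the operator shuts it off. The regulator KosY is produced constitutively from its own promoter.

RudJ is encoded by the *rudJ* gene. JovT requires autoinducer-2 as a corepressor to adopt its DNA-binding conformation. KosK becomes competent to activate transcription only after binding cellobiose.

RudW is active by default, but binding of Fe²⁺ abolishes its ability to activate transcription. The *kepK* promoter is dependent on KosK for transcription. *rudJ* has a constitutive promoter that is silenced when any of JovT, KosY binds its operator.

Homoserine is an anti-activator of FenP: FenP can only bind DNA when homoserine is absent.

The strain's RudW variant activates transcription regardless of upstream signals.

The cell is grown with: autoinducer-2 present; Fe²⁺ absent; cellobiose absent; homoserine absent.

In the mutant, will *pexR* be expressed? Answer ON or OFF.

ON

RudW is constitutively active in this strain.
Autoinducer-2 is present, so JovT is active.
KosY is produced constitutively and is active.
With repressor JovT bound, *rudJ* is not transcribed.
So RudJ is not produced.
Homoserine is absent, so FenP is active.
No repressor is bound and RudW and FenP are active, so *pexR* is transcribed.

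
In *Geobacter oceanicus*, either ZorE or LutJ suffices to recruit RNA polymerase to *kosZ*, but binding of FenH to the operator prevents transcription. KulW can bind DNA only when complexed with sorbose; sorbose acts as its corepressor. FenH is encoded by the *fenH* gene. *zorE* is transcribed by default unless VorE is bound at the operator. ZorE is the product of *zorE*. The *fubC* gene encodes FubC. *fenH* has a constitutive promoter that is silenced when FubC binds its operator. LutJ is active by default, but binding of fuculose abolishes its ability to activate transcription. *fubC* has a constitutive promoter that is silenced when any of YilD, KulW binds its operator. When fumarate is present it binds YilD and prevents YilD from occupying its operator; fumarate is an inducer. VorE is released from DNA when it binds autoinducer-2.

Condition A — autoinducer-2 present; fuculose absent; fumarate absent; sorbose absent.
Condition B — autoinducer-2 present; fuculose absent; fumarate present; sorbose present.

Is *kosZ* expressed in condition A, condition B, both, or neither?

Condition A:
Autoinducer-2 is present, so VorE is inactive.
With no repressor bound, *zorE* is transcribed.
So ZorE is produced and active.
Fuculose is absent, so LutJ is active.
Fumarate is absent, so YilD is active.
Sorbose is absent, so KulW is inactive.
With repressor YilD bound, *fubC* is not transcribed.
So FubC is not produced.
With no repressor bound, *fenH* is transcribed.
So FenH is produced and active.
With repressor FenH bound, *kosZ* is not transcribed.
→ *kosZ* is OFF in A.
Condition B:
Autoinducer-2 is present, so VorE is inactive.
With no repressor bound, *zorE* is transcribed.
So ZorE is produced and active.
Fuculose is absent, so LutJ is active.
Fumarate is present, so YilD is inactive.
Sorbose is present, so KulW is active.
With repressor KulW bound, *fubC* is not transcribed.
So FubC is not produced.
With no repressor bound, *fenH* is transcribed.
So FenH is produced and active.
With repressor FenH bound, *kosZ* is not transcribed.
→ *kosZ* is OFF in B.

neither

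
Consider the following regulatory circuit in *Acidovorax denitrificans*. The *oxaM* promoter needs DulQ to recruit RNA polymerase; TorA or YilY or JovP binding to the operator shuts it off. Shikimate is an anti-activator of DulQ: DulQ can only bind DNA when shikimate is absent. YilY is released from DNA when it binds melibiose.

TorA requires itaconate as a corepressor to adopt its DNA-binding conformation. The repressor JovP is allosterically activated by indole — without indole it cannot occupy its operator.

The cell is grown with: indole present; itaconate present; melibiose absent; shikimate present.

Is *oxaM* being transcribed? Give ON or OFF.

OFF

Shikimate is present, so DulQ is inactive.
Itaconate is present, so TorA is active.
Melibiose is absent, so YilY is active.
Indole is present, so JovP is active.
With repressor TorA bound, *oxaM* is not transcribed.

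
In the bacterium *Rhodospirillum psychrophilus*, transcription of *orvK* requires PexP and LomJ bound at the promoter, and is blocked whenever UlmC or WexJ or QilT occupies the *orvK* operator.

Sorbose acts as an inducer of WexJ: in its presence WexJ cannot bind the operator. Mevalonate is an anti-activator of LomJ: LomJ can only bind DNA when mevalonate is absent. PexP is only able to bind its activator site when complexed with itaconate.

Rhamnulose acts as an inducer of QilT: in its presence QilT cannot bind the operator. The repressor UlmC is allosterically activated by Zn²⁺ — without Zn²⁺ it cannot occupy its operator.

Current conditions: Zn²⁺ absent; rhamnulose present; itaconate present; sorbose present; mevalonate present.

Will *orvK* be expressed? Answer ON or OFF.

Itaconate is present, so PexP is active.
Zn²⁺ is absent, so UlmC is inactive.
Mevalonate is present, so LomJ is inactive.
Sorbose is present, so WexJ is inactive.
Rhamnulose is present, so QilT is inactive.
Required activator LomJ is absent, so *orvK* is not transcribed.

OFF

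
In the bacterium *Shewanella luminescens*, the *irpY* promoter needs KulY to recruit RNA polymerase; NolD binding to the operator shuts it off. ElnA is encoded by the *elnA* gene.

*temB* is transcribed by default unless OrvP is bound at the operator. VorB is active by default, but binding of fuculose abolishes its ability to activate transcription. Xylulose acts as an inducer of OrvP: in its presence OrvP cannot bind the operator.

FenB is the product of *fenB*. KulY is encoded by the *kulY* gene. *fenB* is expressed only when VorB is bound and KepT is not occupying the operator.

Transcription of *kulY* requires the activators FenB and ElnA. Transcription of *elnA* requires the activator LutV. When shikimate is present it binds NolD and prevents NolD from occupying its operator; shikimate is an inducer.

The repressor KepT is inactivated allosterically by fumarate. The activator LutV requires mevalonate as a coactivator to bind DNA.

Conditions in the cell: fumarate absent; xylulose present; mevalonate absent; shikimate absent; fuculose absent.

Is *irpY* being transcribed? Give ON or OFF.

Fuculose is absent, so VorB is active.
Fumarate is absent, so KepT is active.
With repressor KepT bound, *fenB* is not transcribed.
So FenB is not produced.
Mevalonate is absent, so LutV is inactive.
Required activator LutV is absent, so *elnA* is not transcribed.
So ElnA is not produced.
Required activator FenB is absent, so *kulY* is not transcribed.
So KulY is not produced.
Shikimate is absent, so NolD is active.
With repressor NolD bound, *irpY* is not transcribed.

OFF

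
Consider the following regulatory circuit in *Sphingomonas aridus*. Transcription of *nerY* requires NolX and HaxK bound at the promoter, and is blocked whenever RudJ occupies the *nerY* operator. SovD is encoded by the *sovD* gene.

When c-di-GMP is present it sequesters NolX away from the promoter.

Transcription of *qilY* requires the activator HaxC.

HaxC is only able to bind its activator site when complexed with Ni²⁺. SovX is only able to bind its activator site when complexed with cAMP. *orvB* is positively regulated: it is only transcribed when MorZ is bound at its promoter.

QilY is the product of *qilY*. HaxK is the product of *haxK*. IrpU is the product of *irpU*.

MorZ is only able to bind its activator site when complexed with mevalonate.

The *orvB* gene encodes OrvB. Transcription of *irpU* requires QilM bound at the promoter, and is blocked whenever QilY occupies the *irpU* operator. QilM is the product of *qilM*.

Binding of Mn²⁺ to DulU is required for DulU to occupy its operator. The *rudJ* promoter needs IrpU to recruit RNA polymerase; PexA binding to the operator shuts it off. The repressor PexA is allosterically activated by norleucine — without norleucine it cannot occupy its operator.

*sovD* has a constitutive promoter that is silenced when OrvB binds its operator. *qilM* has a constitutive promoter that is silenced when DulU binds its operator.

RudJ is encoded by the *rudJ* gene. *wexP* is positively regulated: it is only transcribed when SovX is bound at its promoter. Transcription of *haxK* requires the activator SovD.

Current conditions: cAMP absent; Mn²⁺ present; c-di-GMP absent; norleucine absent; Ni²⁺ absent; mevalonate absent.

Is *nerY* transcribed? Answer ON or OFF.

ON

c-di-GMP is absent, so NolX is active.
Mevalonate is absent, so MorZ is inactive.
Required activator MorZ is absent, so *orvB* is not transcribed.
So OrvB is not produced.
With no repressor bound, *sovD* is transcribed.
So SovD is produced and active.
No repressor is bound and SovD is active, so *haxK* is transcribed.
So HaxK is produced and active.
Norleucine is absent, so PexA is inactive.
Ni²⁺ is absent, so HaxC is inactive.
Required activator HaxC is absent, so *qilY* is not transcribed.
So QilY is not produced.
Mn²⁺ is present, so DulU is active.
With repressor DulU bound, *qilM* is not transcribed.
So QilM is not produced.
Required activator QilM is absent, so *irpU* is not transcribed.
So IrpU is not produced.
Required activator IrpU is absent, so *rudJ* is not transcribed.
So RudJ is not produced.
No repressor is bound and NolX and HaxK are active, so *nerY* is transcribed.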